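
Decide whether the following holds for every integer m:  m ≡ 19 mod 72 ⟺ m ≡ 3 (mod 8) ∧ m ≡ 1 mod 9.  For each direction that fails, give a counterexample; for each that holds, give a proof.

(⟹) Suppose m ≡ 19 (mod 72); write m = 72j + 19. Since 8 ∣ 72, reducing mod 8 gives m ≡ 19 ≡ 3 (mod 8); since 9 ∣ 72, reducing mod 9 gives m ≡ 19 ≡ 1 (mod 9).

(⟸) Conversely, if m ≡ 3 (mod 8) and m ≡ 1 (mod 9), then by the Chinese remainder theorem m ≡ 19 (mod 72). This is exactly m ≡ 19 (mod 72).

The biconditional holds.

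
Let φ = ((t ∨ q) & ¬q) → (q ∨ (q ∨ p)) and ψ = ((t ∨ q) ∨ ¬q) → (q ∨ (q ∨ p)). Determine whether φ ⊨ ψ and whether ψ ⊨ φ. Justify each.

[⇒] This fails. Under t = F, q = F, p = F, the left side is true but the right side is false.

[⇐] Assume the antecedent. If q is true, ((t ∨ q) & ¬q) → (q ∨ (q ∨ p)) reduces to true regardless of the other variables. If q is false, the antecedent forces (t = F, q = F, p = T) or (t = T, q = F, p = T), and ((t ∨ q) & ¬q) → (q ∨ (q ∨ p)) holds there. Either way ((t ∨ q) & ¬q) → (q ∨ (q ∨ p)) holds.

Only the converse holds.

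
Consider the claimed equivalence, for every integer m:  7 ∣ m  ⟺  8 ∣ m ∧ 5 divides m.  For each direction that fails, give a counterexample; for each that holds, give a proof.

Both directions fail.

(⟹) This fails: take m = 7. Certainly 7 ∣ 7, but 8 ∤ 7.

(⟸) This fails: take m = 40. Both 8 ∣ 40 and 5 ∣ 40, yet 40 is not a multiple of 7 (since 40 = 5·7 + 5), so 7 ∤ 40.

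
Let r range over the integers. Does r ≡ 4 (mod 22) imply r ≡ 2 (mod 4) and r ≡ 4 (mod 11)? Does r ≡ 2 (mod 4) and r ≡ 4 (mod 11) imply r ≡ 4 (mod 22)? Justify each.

Only the converse holds.

Converse. If r ≡ 2 (mod 4) and r ≡ 4 (mod 11), then by the Chinese remainder theorem r ≡ 26 (mod 44). Since 26 ≡ 4 (mod 22) and 22 ∣ 44, we get r ≡ 4 (mod 22).

Forward direction. This fails: r = 4 gives 4 ≡ 4 (mod 22) but 4 ≡ 0 (mod 4), so the conjunction on the right does not hold.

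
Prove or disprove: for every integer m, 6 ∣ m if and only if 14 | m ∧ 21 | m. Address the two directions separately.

Only the reverse direction holds.

(⇒) This fails: take m = 6. Certainly 6 ∣ 6, but 14 ∤ 6.

(⇐) Suppose 14 ∣ m and 21 ∣ m. Any common multiple of 14 and 21 is a multiple of their lcm; here lcm(14, 21) = 14·21/gcd(14, 21) = 294/7 = 42, so 42 ∣ m. Since 6 ∣ 42, it follows that 6 ∣ m.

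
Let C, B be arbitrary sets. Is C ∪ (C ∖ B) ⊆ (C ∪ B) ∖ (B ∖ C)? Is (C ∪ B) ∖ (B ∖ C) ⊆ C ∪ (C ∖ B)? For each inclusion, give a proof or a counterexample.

Both inclusions hold.

(⊆) Let x ∈ C ∪ (C ∖ B). Then either x ∈ C and x ∉ B; or x ∈ C ∩ B. In each case x ∈ (C ∪ B) ∖ (B ∖ C), so C ∪ (C ∖ B) ⊆ (C ∪ B) ∖ (B ∖ C).

(⊇) Let x ∈ (C ∪ B) ∖ (B ∖ C). Then either x ∈ C and x ∉ B; or x ∈ C ∩ B. In each case x ∈ C ∪ (C ∖ B), so (C ∪ B) ∖ (B ∖ C) ⊆ C ∪ (C ∖ B).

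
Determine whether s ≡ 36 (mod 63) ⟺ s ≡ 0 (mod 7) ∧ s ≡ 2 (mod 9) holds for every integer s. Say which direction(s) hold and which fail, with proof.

(⟹) This fails: s = 36 gives 36 ≡ 36 (mod 63) but 36 ≡ 1 (mod 7), so the conjunction on the right does not hold.

(⟸) This fails: s = 56 satisfies both congruences on the right (56 ≡ 0 mod 7 and 56 ≡ 2 mod 9) yet 56 ≡ 56 (mod 63), not 36.

Neither direction holds.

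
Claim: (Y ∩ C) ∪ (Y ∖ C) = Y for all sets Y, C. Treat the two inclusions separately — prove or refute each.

Both inclusions hold; the sets are equal.

Forward inclusion. Let x ∈ (Y ∩ C) ∪ (Y ∖ C). Then either x ∈ Y and x ∉ C; or x ∈ Y ∩ C. In each case x ∈ Y, so (Y ∩ C) ∪ (Y ∖ C) ⊆ Y.

Reverse inclusion. Let x ∈ Y. Then either x ∈ Y and x ∉ C; or x ∈ Y ∩ C. In each case x ∈ (Y ∩ C) ∪ (Y ∖ C), so Y ⊆ (Y ∩ C) ∪ (Y ∖ C).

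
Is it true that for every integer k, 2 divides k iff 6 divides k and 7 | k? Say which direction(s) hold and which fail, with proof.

Only the reverse direction holds.

(⟹) This fails: take k = 2. Certainly 2 ∣ 2, but 6 ∤ 2.

(⟸) Suppose 6 ∣ k and 7 ∣ k. Any common multiple of 6 and 7 is a multiple of their lcm; here gcd(6, 7) = 1, so lcm(6, 7) = 6·7 = 42, so 42 ∣ k. Since 2 ∣ 42, it follows that 2 ∣ k.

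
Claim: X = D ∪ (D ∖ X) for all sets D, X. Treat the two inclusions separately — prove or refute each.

Neither inclusion holds.

(⊆) This inclusion fails. Take D = ∅, X = {1}; then 1 ∈ X but 1 ∉ D ∪ (D ∖ X).

(⊇) This inclusion fails. Take D = {1}, X = ∅; then 1 ∈ D ∪ (D ∖ X) but 1 ∉ X.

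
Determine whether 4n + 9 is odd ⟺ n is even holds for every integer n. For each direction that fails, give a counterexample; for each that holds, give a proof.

Forward direction. This fails: take n = 5. Then 4n + 9 = 29, which is odd, yet n = 5 is odd, not even.

Converse. Suppose n is even. Since 4 is even, 4n is even for every n, so 4n + 9 has the same parity as 9, which is odd. Hence 4n + 9 is odd.

(⇒) fails; (⇐) holds.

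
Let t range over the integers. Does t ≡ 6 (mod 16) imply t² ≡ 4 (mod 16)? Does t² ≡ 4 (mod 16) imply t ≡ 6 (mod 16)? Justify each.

(⇐) This fails: take t = 2. Then 2² = 4 ≡ 4 (mod 16), yet 2 ≡ 2 (mod 16), not 6.

(⇒) Suppose t ≡ 6 (mod 16). Write t = 16j + 6. Then (16j + 6)² = 256j² + 192j + 36 = 16(16j² + 12j + 2) + 4, so t² ≡ 4 (mod 16).

(⇒) holds; (⇐) fails.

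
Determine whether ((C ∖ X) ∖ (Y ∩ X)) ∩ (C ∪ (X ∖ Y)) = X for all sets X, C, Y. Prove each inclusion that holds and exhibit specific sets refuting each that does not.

(⊆) This inclusion fails. Take X = ∅, C = {1}, Y = ∅; then 1 ∈ ((C ∖ X) ∖ (Y ∩ X)) ∩ (C ∪ (X ∖ Y)) but 1 ∉ X.

(⊇) This inclusion fails. Take X = {1}, C = ∅, Y = ∅; then 1 ∈ X but 1 ∉ ((C ∖ X) ∖ (Y ∩ X)) ∩ (C ∪ (X ∖ Y)).

Neither inclusion holds.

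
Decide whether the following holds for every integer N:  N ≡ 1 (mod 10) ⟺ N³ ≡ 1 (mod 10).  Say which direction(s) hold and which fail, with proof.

(←) Suppose N³ ≡ 1 (mod 10). The only residue r in {0, …, 9} with r³ ≡ 1 (mod 10) is r = 1, so N ≡ 1 (mod 10).

(→) Suppose N ≡ 1 (mod 10). Write N = 10j + 1. Then (10j + 1)³ = 1000j³ + 300j² + 30j + 1 = 10(100j³ + 30j² + 3j) + 1, so N³ ≡ 1 (mod 10).

Both directions hold.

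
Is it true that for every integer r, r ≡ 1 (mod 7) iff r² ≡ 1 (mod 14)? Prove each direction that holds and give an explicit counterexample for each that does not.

Forward direction. This fails: take r = 8. Then 8 ≡ 1 (mod 7), but 8² = 64 ≡ 8 (mod 14), not 1.

Converse. This fails: take r = 13. Then 13² = 169 ≡ 1 (mod 14), yet 13 ≡ 6 (mod 7), not 1.

Neither implication holds.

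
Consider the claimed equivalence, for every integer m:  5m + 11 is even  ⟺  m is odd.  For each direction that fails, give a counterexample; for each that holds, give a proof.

(→) Suppose 5m + 11 is even. Since 5 is odd, 5m and m have the same parity, so 5m + 11 ≡ m + 11 (mod 2). As 11 is odd, 5m + 11 is even exactly when m is odd. Thus m is odd.

(←) Conversely, suppose m is odd; write m = 2j + 1. Then 5m + 11 = 5·(2j + 1) + 11 = 2·5j + 16, which is even.

Both implications hold.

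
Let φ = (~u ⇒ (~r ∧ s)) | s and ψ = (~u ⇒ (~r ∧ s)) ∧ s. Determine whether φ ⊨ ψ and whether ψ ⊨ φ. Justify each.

Only the converse holds.

(⇒) This fails. Under r = F, u = T, s = F, the left side is true but the right side is false.

(⇐) Assume the antecedent. If r is true, the antecedent forces (r = T, u = T, s = T), and (~u ⇒ (~r ∧ s)) | s holds there. If r is false, the antecedent forces (r = F, u = F, s = T) or (r = F, u = T, s = T), and (~u ⇒ (~r ∧ s)) | s holds there. Either way (~u ⇒ (~r ∧ s)) | s holds.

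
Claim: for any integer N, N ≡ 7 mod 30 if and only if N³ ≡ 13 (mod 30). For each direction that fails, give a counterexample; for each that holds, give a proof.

Forward direction. Suppose N ≡ 7 mod 30. Write N = 30j + 7. Then (30j + 7)³ = 27000j³ + 18900j² + 4410j + 343 = 30(900j³ + 630j² + 147j + 11) + 13, so N³ ≡ 13 (mod 30).

Converse. Suppose N³ ≡ 13 (mod 30). The only residue r in {0, …, 29} with r³ ≡ 13 (mod 30) is r = 7, so N ≡ 7 (mod 30).

Both implications hold.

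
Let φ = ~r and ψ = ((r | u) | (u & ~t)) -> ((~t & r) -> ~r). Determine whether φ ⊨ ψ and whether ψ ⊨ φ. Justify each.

Only the forward implication holds.

(⇒) Assume the antecedent. If t is true, the consequent reduces to true regardless of the other variables. If t is false, the antecedent forces (t = F, u = F, r = F) or (t = F, u = T, r = F), and the consequent holds there. Either way the consequent holds.

(⇐) This fails. Under t = T, u = F, r = T, the left side is false but the right side is true.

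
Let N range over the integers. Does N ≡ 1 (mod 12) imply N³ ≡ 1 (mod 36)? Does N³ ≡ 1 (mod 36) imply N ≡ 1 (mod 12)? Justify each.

Equivalent; both directions hold.

Converse. The residues r modulo 36 with r³ ≡ 1 (mod 36) are exactly {1, 13, 25}, and each is ≡ 1 (mod 12).

Forward direction. Suppose N ≡ 1 (mod 12). Working modulo 36, N ∈ {1, 13, 25}; for each such r, r³ ≡ 1 (mod 36).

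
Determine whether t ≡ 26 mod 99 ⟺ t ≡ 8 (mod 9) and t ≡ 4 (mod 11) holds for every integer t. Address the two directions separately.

Both directions hold.

(→) Suppose t ≡ 26 (mod 99); write t = 99j + 26. Since 9 ∣ 99, reducing mod 9 gives t ≡ 26 ≡ 8 (mod 9); since 11 ∣ 99, reducing mod 11 gives t ≡ 26 ≡ 4 (mod 11).

(←) Conversely, if t ≡ 8 (mod 9) and t ≡ 4 (mod 11), then by the Chinese remainder theorem t ≡ 26 (mod 99). This is exactly t ≡ 26 (mod 99).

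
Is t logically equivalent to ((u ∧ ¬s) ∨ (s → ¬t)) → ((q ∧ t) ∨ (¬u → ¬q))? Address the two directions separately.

(⇒) Assume the antecedent. If t is true, the consequent reduces to true regardless of the other variables. If t is false, the antecedent cannot hold. Either way the consequent holds.

(⇐) This fails. Under s = F, t = F, q = F, u = F, the left side is false but the right side is true.

(⇒) holds; (⇐) fails.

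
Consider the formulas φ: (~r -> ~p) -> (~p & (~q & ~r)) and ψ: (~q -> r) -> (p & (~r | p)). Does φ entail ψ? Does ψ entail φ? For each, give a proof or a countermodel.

Only the forward implication holds.

Forward direction. Assume the antecedent. If p is true, (~q -> r) -> (p & (~r | p)) reduces to true regardless of the other variables. If p is false, the antecedent forces (r = F, p = F, q = F), and (~q -> r) -> (p & (~r | p)) holds there. Either way (~q -> r) -> (p & (~r | p)) holds.

Converse. This fails. Under r = T, p = T, q = F, the left side is false but the right side is true.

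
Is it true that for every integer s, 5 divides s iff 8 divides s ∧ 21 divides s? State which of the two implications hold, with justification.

Neither direction holds.

(→) This fails: take s = 5. Certainly 5 ∣ 5, but 8 ∤ 5.

(←) This fails: take s = 168. Both 8 ∣ 168 and 21 ∣ 168, yet 168 is not a multiple of 5 (since 168 = 33·5 + 3), so 5 ∤ 168.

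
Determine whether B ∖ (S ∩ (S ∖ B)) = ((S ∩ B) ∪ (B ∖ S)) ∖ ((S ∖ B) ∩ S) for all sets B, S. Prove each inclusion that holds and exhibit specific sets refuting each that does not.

Both inclusions hold; the sets are equal.

(⊇) Let x ∈ ((S ∩ B) ∪ (B ∖ S)) ∖ ((S ∖ B) ∩ S). Then either x ∈ B and x ∉ S; or x ∈ B ∩ S. In each case x ∈ B ∖ (S ∩ (S ∖ B)), so ((S ∩ B) ∪ (B ∖ S)) ∖ ((S ∖ B) ∩ S) ⊆ B ∖ (S ∩ (S ∖ B)).

(⊆) Let x ∈ B ∖ (S ∩ (S ∖ B)). Then either x ∈ B and x ∉ S; or x ∈ B ∩ S. In each case x ∈ ((S ∩ B) ∪ (B ∖ S)) ∖ ((S ∖ B) ∩ S), so B ∖ (S ∩ (S ∖ B)) ⊆ ((S ∩ B) ∪ (B ∖ S)) ∖ ((S ∖ B) ∩ S).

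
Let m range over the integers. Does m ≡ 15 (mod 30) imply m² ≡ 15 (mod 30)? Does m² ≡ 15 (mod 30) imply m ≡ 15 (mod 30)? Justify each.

Equivalent; both directions hold.

[⇒] Suppose m ≡ 15 (mod 30). Write m = 30j + 15. Then (30j + 15)² = 900j² + 900j + 225 = 30(30j² + 30j + 7) + 15, so m² ≡ 15 (mod 30).

[⇐] Conversely, suppose m² ≡ 15 (mod 30). The only residue r in {0, …, 29} with r² ≡ 15 (mod 30) is r = 15, so m ≡ 15 (mod 30).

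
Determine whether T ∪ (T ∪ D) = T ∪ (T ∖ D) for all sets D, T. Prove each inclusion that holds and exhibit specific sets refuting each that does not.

(⊆) This inclusion fails. Take D = {1}, T = ∅; then 1 ∈ T ∪ (T ∪ D) but 1 ∉ T ∪ (T ∖ D).

(⊇) Let x ∈ T ∪ (T ∖ D). Then either x ∈ T and x ∉ D; or x ∈ D ∩ T. In each case x ∈ T ∪ (T ∪ D), so T ∪ (T ∖ D) ⊆ T ∪ (T ∪ D).

Only the reverse inclusion holds.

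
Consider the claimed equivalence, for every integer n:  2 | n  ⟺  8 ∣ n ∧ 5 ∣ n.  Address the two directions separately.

The forward direction fails; the converse holds.

[⇐] Suppose 8 ∣ n and 5 ∣ n. Any common multiple of 8 and 5 is a multiple of their lcm; here gcd(8, 5) = 1, so lcm(8, 5) = 8·5 = 40, so 40 ∣ n. Since 2 ∣ 40, it follows that 2 ∣ n.

[⇒] This fails: take n = 2. Certainly 2 ∣ 2, but 8 ∤ 2.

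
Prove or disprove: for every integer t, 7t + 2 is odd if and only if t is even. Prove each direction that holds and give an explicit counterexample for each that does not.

(⇒) fails and (⇐) fails.

(→) This fails: t = 1 gives 7t + 2 = 9, which is odd, but 1 is odd, not even.

(←) This also fails: t = 4 is even, but 7t + 2 = 30 is even, not odd.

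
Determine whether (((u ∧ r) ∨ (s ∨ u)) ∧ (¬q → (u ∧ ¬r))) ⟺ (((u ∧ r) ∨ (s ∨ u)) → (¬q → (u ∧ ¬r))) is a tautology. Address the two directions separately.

Only the forward direction holds.

Converse. This fails. Under q = F, s = F, r = F, u = F, the left side is false but the right side is true.

Forward direction. Assume the antecedent. If q is true, the consequent reduces to true regardless of the other variables. If q is false, the antecedent forces (q = F, s = F, r = F, u = T) or (q = F, s = T, r = F, u = T), and the consequent holds there. Either way the consequent holds.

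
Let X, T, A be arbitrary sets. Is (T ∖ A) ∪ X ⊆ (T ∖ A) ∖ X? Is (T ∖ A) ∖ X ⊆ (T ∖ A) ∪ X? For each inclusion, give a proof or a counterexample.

The sets are not equal: only the reverse inclusion holds.

(⊇) Let x ∈ (T ∖ A) ∖ X. Then x ∈ T and x ∉ X, A, from which x ∈ (T ∖ A) ∪ X.

(⊆) This inclusion fails. Take X = {1}, T = ∅, A = ∅; then 1 ∈ (T ∖ A) ∪ X but 1 ∉ (T ∖ A) ∖ X.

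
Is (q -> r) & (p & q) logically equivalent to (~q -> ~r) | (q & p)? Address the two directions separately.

Only the forward implication holds.

(⟸) This fails. Under r = F, q = F, p = F, the left side is false but the right side is true.

(⟹) Assume the antecedent. If r is true, the antecedent forces (r = T, q = T, p = T), and (~q -> ~r) | (q & p) holds there. If r is false, the antecedent cannot hold. Either way (~q -> ~r) | (q & p) holds.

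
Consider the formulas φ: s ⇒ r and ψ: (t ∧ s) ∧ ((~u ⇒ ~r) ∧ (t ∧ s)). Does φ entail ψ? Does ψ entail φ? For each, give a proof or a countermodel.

(⇒) This fails. Under r = F, s = F, u = F, t = F, the left side is true but the right side is false.

(⇐) This fails. Under r = F, s = T, u = F, t = T, the left side is false but the right side is true.

Neither implication holds.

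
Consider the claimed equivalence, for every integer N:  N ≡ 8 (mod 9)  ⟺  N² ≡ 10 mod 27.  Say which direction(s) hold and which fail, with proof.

(→) This fails: take N = 17. Then 17 ≡ 8 (mod 9), but 17² = 289 ≡ 19 (mod 27), not 10.

(←) This fails: take N = 19. Then 19² = 361 ≡ 10 (mod 27), yet 19 ≡ 1 (mod 9), not 8.

Both directions fail.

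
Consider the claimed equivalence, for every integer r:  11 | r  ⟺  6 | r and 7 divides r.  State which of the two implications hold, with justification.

Forward direction. This fails: take r = 11. Certainly 11 ∣ 11, but 6 ∤ 11.

Converse. This fails: take r = 42. Both 6 ∣ 42 and 7 ∣ 42, yet 42 is not a multiple of 11 (since 42 = 3·11 + 9), so 11 ∤ 42.

(⇒) fails and (⇐) fails.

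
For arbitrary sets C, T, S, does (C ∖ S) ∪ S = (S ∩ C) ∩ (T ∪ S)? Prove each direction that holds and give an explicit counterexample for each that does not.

(⊆) fails; (⊇) holds.

(⊆) This inclusion fails. Take C = {1}, T = ∅, S = ∅; then 1 ∈ (C ∖ S) ∪ S but 1 ∉ (S ∩ C) ∩ (T ∪ S).

(⊇) Let x ∈ (S ∩ C) ∩ (T ∪ S). Then either x ∈ C ∩ S and x ∉ T; or x ∈ C ∩ T ∩ S. In each case x ∈ (C ∖ S) ∪ S, so (S ∩ C) ∩ (T ∪ S) ⊆ (C ∖ S) ∪ S.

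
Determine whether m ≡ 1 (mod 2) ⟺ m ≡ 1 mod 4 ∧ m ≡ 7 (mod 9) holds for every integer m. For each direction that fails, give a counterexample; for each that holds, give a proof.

Forward direction. This fails: m = 1 gives 1 ≡ 1 (mod 2) but 1 ≡ 1 (mod 9), so the conjunction on the right does not hold.

Converse. If m ≡ 1 (mod 4) and m ≡ 7 (mod 9), then by the Chinese remainder theorem m ≡ 25 (mod 36). Since 25 ≡ 1 (mod 2) and 2 ∣ 36, we get m ≡ 1 (mod 2).

Not equivalent: only (⇐) holds.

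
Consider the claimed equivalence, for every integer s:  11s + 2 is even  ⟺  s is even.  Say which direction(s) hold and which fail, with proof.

Both directions hold.

(⇐) Suppose s is even; write s = 2j. Then 11s + 2 = 11·(2j) + 2 = 2·11j + 2, which is even.

(⇒) Suppose 11s + 2 is even. Since 11 is odd, 11s and s have the same parity, so 11s + 2 ≡ s + 2 (mod 2). As 2 is even, 11s + 2 is even exactly when s is even. Thus s is even.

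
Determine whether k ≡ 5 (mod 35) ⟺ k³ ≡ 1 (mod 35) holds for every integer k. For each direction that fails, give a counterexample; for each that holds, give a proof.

Neither direction holds.

(→) This fails: take k = 5. Then 5 ≡ 5 (mod 35), but 5³ = 125 ≡ 20 (mod 35), not 1.

(←) This fails: take k = 1. Then 1³ = 1 ≡ 1 (mod 35), yet 1 ≡ 1 (mod 35), not 5.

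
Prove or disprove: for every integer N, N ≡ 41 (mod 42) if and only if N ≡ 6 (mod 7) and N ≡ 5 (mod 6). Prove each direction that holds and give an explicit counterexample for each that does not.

(⇐) If N ≡ 6 (mod 7) and N ≡ 5 (mod 6), then by the Chinese remainder theorem N ≡ 41 (mod 42). This is exactly N ≡ 41 (mod 42).

(⇒) Suppose N ≡ 41 (mod 42); write N = 42j + 41. Since 7 ∣ 42, reducing mod 7 gives N ≡ 41 ≡ 6 (mod 7); since 6 ∣ 42, reducing mod 6 gives N ≡ 41 ≡ 5 (mod 6).

Both implications hold.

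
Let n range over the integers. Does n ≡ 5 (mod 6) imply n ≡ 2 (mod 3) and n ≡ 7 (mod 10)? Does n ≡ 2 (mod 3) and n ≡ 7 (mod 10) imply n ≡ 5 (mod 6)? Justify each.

(⟹) This fails: n = 5 gives 5 ≡ 5 (mod 6) but 5 ≡ 5 (mod 10), so the conjunction on the right does not hold.

(⟸) Conversely, if n ≡ 2 (mod 3) and n ≡ 7 (mod 10), then by the Chinese remainder theorem n ≡ 17 (mod 30). Since 17 ≡ 5 (mod 6) and 6 ∣ 30, we get n ≡ 5 (mod 6).

Only the converse holds.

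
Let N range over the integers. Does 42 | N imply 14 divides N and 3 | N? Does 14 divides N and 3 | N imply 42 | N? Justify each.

Forward direction. If 42 ∣ N, write N = 42q. Since 42 = 3·14, N = 14·(3q), so 14 ∣ N; and since 42 = 14·3, N = 3·(14q), so 3 ∣ N.

Converse. Suppose 14 ∣ N and 3 ∣ N. Any common multiple of 14 and 3 is a multiple of their lcm; here gcd(14, 3) = 1, so lcm(14, 3) = 14·3 = 42, so 42 ∣ N.

The biconditional holds.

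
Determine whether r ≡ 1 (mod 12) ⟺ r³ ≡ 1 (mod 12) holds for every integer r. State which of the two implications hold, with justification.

Equivalent; both directions hold.

(⟹) Suppose r ≡ 1 (mod 12). Write r = 12j + 1. Then (12j + 1)³ = 1728j³ + 432j² + 36j + 1 = 12(144j³ + 36j² + 3j) + 1, so r³ ≡ 1 (mod 12).

(⟸) For the converse, argue contrapositively. If r ≢ 1 (mod 12), then r is congruent to one of 0, 2, 3, 4, 5, 6, 7, 8, 9, 10, 11 modulo 12, and these give r³ ≡ 0, 8, 3, 4, 5, 0, 7, 8, 9, 4, 11 respectively — never 1.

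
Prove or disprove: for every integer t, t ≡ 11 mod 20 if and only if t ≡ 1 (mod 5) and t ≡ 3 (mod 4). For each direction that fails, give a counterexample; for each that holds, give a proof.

Both directions hold; the statement is true.

(⟹) Suppose t ≡ 11 (mod 20); write t = 20j + 11. Since 5 ∣ 20, reducing mod 5 gives t ≡ 11 ≡ 1 (mod 5); since 4 ∣ 20, reducing mod 4 gives t ≡ 11 ≡ 3 (mod 4).

(⟸) Conversely, if t ≡ 1 (mod 5) and t ≡ 3 (mod 4), then by the Chinese remainder theorem t ≡ 11 (mod 20). This is exactly t ≡ 11 (mod 20).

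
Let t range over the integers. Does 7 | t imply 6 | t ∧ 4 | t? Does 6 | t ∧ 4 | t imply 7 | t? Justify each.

(⇒) This fails: take t = 7. Certainly 7 ∣ 7, but 6 ∤ 7.

(⇐) This fails: take t = 12. Both 6 ∣ 12 and 4 ∣ 12, yet 12 is not a multiple of 7 (since 12 = 1·7 + 5), so 7 ∤ 12.

(⇒) fails and (⇐) fails.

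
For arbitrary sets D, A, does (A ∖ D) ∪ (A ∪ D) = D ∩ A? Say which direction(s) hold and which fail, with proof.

(⟹) This inclusion fails. Take D = {1}, A = ∅; then 1 ∈ (A ∖ D) ∪ (A ∪ D) but 1 ∉ D ∩ A.

(⟸) Let x ∈ D ∩ A. Then x ∈ D ∩ A, from which x ∈ (A ∖ D) ∪ (A ∪ D).

The sets are not equal: only the reverse inclusion holds.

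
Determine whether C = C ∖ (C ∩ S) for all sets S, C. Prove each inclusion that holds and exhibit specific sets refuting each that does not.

(⊆) This inclusion fails. Take S = {1}, C = {1}; then 1 ∈ C but 1 ∉ C ∖ (C ∩ S).

(⊇) Let x ∈ C ∖ (C ∩ S). Then x ∈ C and x ∉ S, from which x ∈ C.

(⊆) fails; (⊇) holds.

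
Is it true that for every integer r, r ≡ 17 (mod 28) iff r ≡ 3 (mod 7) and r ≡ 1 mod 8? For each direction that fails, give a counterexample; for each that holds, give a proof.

Only the converse holds.

(⟹) This fails: r = 45 gives 45 ≡ 17 (mod 28) but 45 ≡ 5 (mod 8), so the conjunction on the right does not hold.

(⟸) Conversely, if r ≡ 3 (mod 7) and r ≡ 1 (mod 8), then by the Chinese remainder theorem r ≡ 17 (mod 56). Since 17 ≡ 17 (mod 28) and 28 ∣ 56, we get r ≡ 17 (mod 28).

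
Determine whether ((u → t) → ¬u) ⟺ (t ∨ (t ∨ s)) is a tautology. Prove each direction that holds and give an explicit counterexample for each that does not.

Neither direction holds.

(→) This fails. Under u = F, t = F, s = F, the left side is true but the right side is false.

(←) This fails. Under u = T, t = T, s = F, the left side is false but the right side is true.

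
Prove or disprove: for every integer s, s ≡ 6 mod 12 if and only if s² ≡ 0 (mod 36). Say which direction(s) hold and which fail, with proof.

Only the forward direction holds.

(⇒) Suppose s ≡ 6 (mod 12). Working modulo 36, s ∈ {6, 18, 30}; for each such r, r² ≡ 0 (mod 36).

(⇐) This fails: take s = 0. Then 0² = 0 ≡ 0 (mod 36), yet 0 ≡ 0 (mod 12), not 6.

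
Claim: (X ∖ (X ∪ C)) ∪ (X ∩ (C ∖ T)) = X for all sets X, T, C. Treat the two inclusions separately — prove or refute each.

(⊆) Let x ∈ (X ∖ (X ∪ C)) ∪ (X ∩ (C ∖ T)). Then x ∈ X ∩ C and x ∉ T, from which x ∈ X.

(⊇) This inclusion fails. Take X = {1}, T = ∅, C = ∅; then 1 ∈ X but 1 ∉ (X ∖ (X ∪ C)) ∪ (X ∩ (C ∖ T)).

(⊆) holds; (⊇) fails.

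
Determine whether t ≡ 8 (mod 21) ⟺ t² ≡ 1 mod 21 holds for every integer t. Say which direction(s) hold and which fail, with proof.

(⇐) This fails: take t = 1. Then 1² = 1 ≡ 1 (mod 21), yet 1 ≡ 1 (mod 21), not 8.

(⇒) Suppose t ≡ 8 (mod 21). Write t = 21j + 8. Then (21j + 8)² = 441j² + 336j + 64 = 21(21j² + 16j + 3) + 1, so t² ≡ 1 (mod 21).

Only the forward direction holds.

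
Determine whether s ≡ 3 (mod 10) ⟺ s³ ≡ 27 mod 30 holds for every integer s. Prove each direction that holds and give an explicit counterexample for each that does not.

Only the reverse direction holds.

[⇒] This fails: take s = 13. Then 13 ≡ 3 (mod 10), but 13³ = 2197 ≡ 7 (mod 30), not 27.

[⇐] Conversely, the residues r modulo 30 with r³ ≡ 27 (mod 30) are exactly {3}, and each is ≡ 3 (mod 10).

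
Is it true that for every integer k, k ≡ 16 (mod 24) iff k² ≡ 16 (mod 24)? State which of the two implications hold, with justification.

(⟹) Suppose k ≡ 16 (mod 24). Write k = 24j + 16. Then (24j + 16)² = 576j² + 768j + 256 = 24(24j² + 32j + 10) + 16, so k² ≡ 16 (mod 24).

(⟸) This fails: take k = 4. Then 4² = 16 ≡ 16 (mod 24), yet 4 ≡ 4 (mod 24), not 16.

The forward direction holds; the converse fails.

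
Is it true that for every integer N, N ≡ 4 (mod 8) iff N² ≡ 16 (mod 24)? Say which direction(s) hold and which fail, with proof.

[⇒] This fails: take N = 12. Then 12 ≡ 4 (mod 8), but 12² = 144 ≡ 0 (mod 24), not 16.

[⇐] This fails: take N = 8. Then 8² = 64 ≡ 16 (mod 24), yet 8 ≡ 0 (mod 8), not 4.

Neither direction holds.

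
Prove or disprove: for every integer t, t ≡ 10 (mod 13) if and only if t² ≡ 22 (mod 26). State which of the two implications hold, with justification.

Both directions fail.

Forward direction. This fails: take t = 23. Then 23 ≡ 10 (mod 13), but 23² = 529 ≡ 9 (mod 26), not 22.

Converse. This fails: take t = 16. Then 16² = 256 ≡ 22 (mod 26), yet 16 ≡ 3 (mod 13), not 10.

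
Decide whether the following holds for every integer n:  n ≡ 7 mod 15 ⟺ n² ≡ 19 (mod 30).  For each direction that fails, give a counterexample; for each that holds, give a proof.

[⇒] This fails: take n = 22. Then 22 ≡ 7 (mod 15), but 22² = 484 ≡ 4 (mod 30), not 19.

[⇐] This fails: take n = 13. Then 13² = 169 ≡ 19 (mod 30), yet 13 ≡ 13 (mod 15), not 7.

Neither implication holds.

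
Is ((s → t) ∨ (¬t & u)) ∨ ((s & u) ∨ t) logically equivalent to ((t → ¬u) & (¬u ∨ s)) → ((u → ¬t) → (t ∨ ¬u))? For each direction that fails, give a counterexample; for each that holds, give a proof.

(⇒) This fails. Under u = T, s = T, t = F, the left side is true but the right side is false.

(⇐) This fails. Under u = F, s = T, t = F, the left side is false but the right side is true.

(⇒) fails and (⇐) fails.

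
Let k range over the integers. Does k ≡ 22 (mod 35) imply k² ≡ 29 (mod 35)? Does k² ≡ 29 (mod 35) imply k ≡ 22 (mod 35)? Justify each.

(←) This fails: take k = 8. Then 8² = 64 ≡ 29 (mod 35), yet 8 ≡ 8 (mod 35), not 22.

(→) Suppose k ≡ 22 (mod 35). Write k = 35j + 22. Then (35j + 22)² = 1225j² + 1540j + 484 = 35(35j² + 44j + 13) + 29, so k² ≡ 29 (mod 35).

The forward direction holds; the converse fails.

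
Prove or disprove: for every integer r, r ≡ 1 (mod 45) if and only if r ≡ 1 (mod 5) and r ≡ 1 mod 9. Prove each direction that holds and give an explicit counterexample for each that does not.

The biconditional holds.

(→) Suppose r ≡ 1 (mod 45); write r = 45j + 1. Since 5 ∣ 45, reducing mod 5 gives r ≡ 1 (mod 5); since 9 ∣ 45, reducing mod 9 gives r ≡ 1 (mod 9).

(←) Conversely, if r ≡ 1 (mod 5) and r ≡ 1 (mod 9), then by the Chinese remainder theorem r ≡ 1 (mod 45). This is exactly r ≡ 1 (mod 45).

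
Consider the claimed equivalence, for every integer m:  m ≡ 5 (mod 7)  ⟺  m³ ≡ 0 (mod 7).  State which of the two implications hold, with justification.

Neither direction holds.

(→) This fails: take m = 5. Then 5 ≡ 5 (mod 7), but 5³ = 125 ≡ 6 (mod 7), not 0.

(←) This fails: take m = 0. Then 0³ = 0 ≡ 0 (mod 7), yet 0 ≡ 0 (mod 7), not 5.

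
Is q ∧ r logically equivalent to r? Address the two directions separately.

Not equivalent: only (⇒) holds.

(⇒) Assume the antecedent. If q is true, the antecedent forces (q = T, r = T), and r holds there. If q is false, the antecedent cannot hold. Either way r holds.

(⇐) This fails. Under q = F, r = T, the left side is false but the right side is true.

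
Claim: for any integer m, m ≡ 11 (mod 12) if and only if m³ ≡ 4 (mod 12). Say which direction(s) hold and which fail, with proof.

(⟹) This fails: take m = 11. Then 11 ≡ 11 (mod 12), but 11³ = 1331 ≡ 11 (mod 12), not 4.

(⟸) This fails: take m = 4. Then 4³ = 64 ≡ 4 (mod 12), yet 4 ≡ 4 (mod 12), not 11.

Both directions fail.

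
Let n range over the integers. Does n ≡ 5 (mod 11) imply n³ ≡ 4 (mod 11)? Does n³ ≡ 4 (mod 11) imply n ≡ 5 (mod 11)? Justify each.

Equivalent; both directions hold.

(→) Suppose n ≡ 5 (mod 11). Write n = 11j + 5. Then (11j + 5)³ = 1331j³ + 1815j² + 825j + 125 = 11(121j³ + 165j² + 75j + 11) + 4, so n³ ≡ 4 (mod 11).

(←) For the converse, argue contrapositively. If n ≢ 5 (mod 11), then n is congruent to one of 0, 1, 2, 3, 4, 6, 7, 8, 9, 10 modulo 11, and these give n³ ≡ 0, 1, 8, 5, 9, 7, 2, 6, 3, 10 respectively — never 4.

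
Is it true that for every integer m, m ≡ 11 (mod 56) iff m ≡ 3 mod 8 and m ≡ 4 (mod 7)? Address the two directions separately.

(⇒) Suppose m ≡ 11 (mod 56); write m = 56j + 11. Since 8 ∣ 56, reducing mod 8 gives m ≡ 11 ≡ 3 (mod 8); since 7 ∣ 56, reducing mod 7 gives m ≡ 11 ≡ 4 (mod 7).

(⇐) Conversely, if m ≡ 3 (mod 8) and m ≡ 4 (mod 7), then by the Chinese remainder theorem m ≡ 11 (mod 56). This is exactly m ≡ 11 (mod 56).

Both implications hold.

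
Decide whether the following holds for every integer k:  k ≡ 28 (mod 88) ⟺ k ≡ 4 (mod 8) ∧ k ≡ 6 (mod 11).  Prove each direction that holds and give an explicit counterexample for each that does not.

Both directions hold; the statement is true.

(←) If k ≡ 4 (mod 8) and k ≡ 6 (mod 11), then by the Chinese remainder theorem k ≡ 28 (mod 88). This is exactly k ≡ 28 (mod 88).

(→) Suppose k ≡ 28 (mod 88); write k = 88j + 28. Since 8 ∣ 88, reducing mod 8 gives k ≡ 28 ≡ 4 (mod 8); since 11 ∣ 88, reducing mod 11 gives k ≡ 28 ≡ 6 (mod 11).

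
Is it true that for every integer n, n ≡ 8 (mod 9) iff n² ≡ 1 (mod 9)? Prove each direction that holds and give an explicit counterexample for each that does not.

(⇒) holds; (⇐) fails.

(⇒) Suppose n ≡ 8 (mod 9). Write n = 9j + 8. Then (9j + 8)² = 81j² + 144j + 64 = 9(9j² + 16j + 7) + 1, so n² ≡ 1 (mod 9).

(⇐) This fails: take n = 1. Then 1² = 1 ≡ 1 (mod 9), yet 1 ≡ 1 (mod 9), not 8.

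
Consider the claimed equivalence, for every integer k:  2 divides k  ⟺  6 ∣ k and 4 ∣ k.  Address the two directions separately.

(→) This fails: take k = 2. Certainly 2 ∣ 2, but 6 ∤ 2.

(←) Suppose 6 ∣ k and 4 ∣ k. Any common multiple of 6 and 4 is a multiple of their lcm; here lcm(6, 4) = 6·4/gcd(6, 4) = 24/2 = 12, so 12 ∣ k. Since 2 ∣ 12, it follows that 2 ∣ k.

Not equivalent: only (⇐) holds.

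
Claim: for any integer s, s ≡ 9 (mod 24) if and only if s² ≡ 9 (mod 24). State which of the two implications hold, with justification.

(⇒) Suppose s ≡ 9 (mod 24). Write s = 24j + 9. Then (24j + 9)² = 576j² + 432j + 81 = 24(24j² + 18j + 3) + 9, so s² ≡ 9 (mod 24).

(⇐) This fails: take s = 3. Then 3² = 9 ≡ 9 (mod 24), yet 3 ≡ 3 (mod 24), not 9.

Not equivalent: only (⇒) holds.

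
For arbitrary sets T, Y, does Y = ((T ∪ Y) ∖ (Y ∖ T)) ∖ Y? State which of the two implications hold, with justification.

(⊆) fails and (⊇) fails.

(⟹) This inclusion fails. Take T = ∅, Y = {1}; then 1 ∈ Y but 1 ∉ ((T ∪ Y) ∖ (Y ∖ T)) ∖ Y.

(⟸) This inclusion fails. Take T = {1}, Y = ∅; then 1 ∈ ((T ∪ Y) ∖ (Y ∖ T)) ∖ Y but 1 ∉ Y.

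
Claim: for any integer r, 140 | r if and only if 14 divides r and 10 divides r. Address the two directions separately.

(⇒) If 140 ∣ r, write r = 140q. Since 140 = 10·14, r = 14·(10q), so 14 ∣ r; and since 140 = 14·10, r = 10·(14q), so 10 ∣ r.

(⇐) This fails: take r = 70. Both 14 ∣ 70 and 10 ∣ 70, yet 70 is not a multiple of 140 (since 70 = 0·140 + 70), so 140 ∤ 70.

Not equivalent: only (⇒) holds.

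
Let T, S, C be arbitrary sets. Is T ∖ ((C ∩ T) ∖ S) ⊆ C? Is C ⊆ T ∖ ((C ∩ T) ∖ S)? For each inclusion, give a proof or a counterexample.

(⊆) This inclusion fails. Take T = {1}, S = ∅, C = ∅; then 1 ∈ T ∖ ((C ∩ T) ∖ S) but 1 ∉ C.

(⊇) This inclusion fails. Take T = ∅, S = ∅, C = {1}; then 1 ∈ C but 1 ∉ T ∖ ((C ∩ T) ∖ S).

(⊆) fails and (⊇) fails.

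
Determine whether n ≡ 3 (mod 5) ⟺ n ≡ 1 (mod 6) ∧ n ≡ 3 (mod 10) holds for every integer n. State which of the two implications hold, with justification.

(⇒) fails; (⇐) holds.

Forward direction. This fails: n = 3 gives 3 ≡ 3 (mod 5) but 3 ≡ 3 (mod 6), so the conjunction on the right does not hold.

Converse. If n ≡ 1 (mod 6) and n ≡ 3 (mod 10), then by the Chinese remainder theorem n ≡ 13 (mod 30). Since 13 ≡ 3 (mod 5) and 5 ∣ 30, we get n ≡ 3 (mod 5).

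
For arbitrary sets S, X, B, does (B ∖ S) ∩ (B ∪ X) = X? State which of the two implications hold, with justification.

Neither inclusion holds.

(⟹) This inclusion fails. Take S = ∅, X = ∅, B = {1}; then 1 ∈ (B ∖ S) ∩ (B ∪ X) but 1 ∉ X.

(⟸) This inclusion fails. Take S = ∅, X = {1}, B = ∅; then 1 ∈ X but 1 ∉ (B ∖ S) ∩ (B ∪ X).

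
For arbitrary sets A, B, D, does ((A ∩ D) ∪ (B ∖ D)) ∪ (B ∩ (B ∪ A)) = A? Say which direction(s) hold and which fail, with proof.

(⟹) This inclusion fails. Take A = ∅, B = {1}, D = ∅; then 1 ∈ ((A ∩ D) ∪ (B ∖ D)) ∪ (B ∩ (B ∪ A)) but 1 ∉ A.

(⟸) This inclusion fails. Take A = {1}, B = ∅, D = ∅; then 1 ∈ A but 1 ∉ ((A ∩ D) ∪ (B ∖ D)) ∪ (B ∩ (B ∪ A)).

Both inclusions fail.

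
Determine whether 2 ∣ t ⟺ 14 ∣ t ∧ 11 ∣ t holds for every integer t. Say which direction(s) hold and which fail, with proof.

(⇒) This fails: take t = 2. Certainly 2 ∣ 2, but 14 ∤ 2.

(⇐) Suppose 14 ∣ t and 11 ∣ t. Any common multiple of 14 and 11 is a multiple of their lcm; here gcd(14, 11) = 1, so lcm(14, 11) = 14·11 = 154, so 154 ∣ t. Since 2 ∣ 154, it follows that 2 ∣ t.

Only the reverse direction holds.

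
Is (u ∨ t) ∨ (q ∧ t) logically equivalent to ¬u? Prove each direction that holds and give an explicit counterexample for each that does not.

Neither direction holds.

(→) This fails. Under t = F, u = T, q = F, the left side is true but the right side is false.

(←) This fails. Under t = F, u = F, q = F, the left side is false but the right side is true.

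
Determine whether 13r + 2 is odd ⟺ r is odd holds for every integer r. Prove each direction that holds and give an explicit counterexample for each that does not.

The biconditional holds.

[⇒] Suppose 13r + 2 is odd. Since 13 is odd, 13r and r have the same parity, so 13r + 2 ≡ r + 2 (mod 2). As 2 is even, 13r + 2 is odd exactly when r is odd. Thus r is odd.

[⇐] Conversely, suppose r is odd; write r = 2j + 1. Then 13r + 2 = 13·(2j + 1) + 2 = 2·13j + 15, which is odd.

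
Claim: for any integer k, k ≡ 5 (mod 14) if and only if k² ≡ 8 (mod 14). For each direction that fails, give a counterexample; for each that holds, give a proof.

(⇒) This fails: take k = 5. Then 5 ≡ 5 (mod 14), but 5² = 25 ≡ 11 (mod 14), not 8.

(⇐) This fails: take k = 6. Then 6² = 36 ≡ 8 (mod 14), yet 6 ≡ 6 (mod 14), not 5.

(⇒) fails and (⇐) fails.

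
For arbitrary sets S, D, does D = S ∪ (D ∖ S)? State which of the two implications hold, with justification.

The sets are not equal: only the forward inclusion holds.

(⊆) Let x ∈ D. Then either x ∈ D and x ∉ S; or x ∈ S ∩ D. In each case x ∈ S ∪ (D ∖ S), so D ⊆ S ∪ (D ∖ S).

(⊇) This inclusion fails. Take S = {1}, D = ∅; then 1 ∈ S ∪ (D ∖ S) but 1 ∉ D.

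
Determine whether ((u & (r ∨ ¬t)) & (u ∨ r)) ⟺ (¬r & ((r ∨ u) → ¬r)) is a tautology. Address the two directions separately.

Neither direction holds.

Forward direction. This fails. Under t = F, u = T, r = T, the left side is true but the right side is false.

Converse. This fails. Under t = F, u = F, r = F, the left side is false but the right side is true.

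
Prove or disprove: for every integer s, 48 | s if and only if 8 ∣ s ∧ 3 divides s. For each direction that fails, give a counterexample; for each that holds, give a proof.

(⟸) This fails: take s = 24. Both 8 ∣ 24 and 3 ∣ 24, yet 24 is not a multiple of 48 (since 24 = 0·48 + 24), so 48 ∤ 24.

(⟹) If 48 ∣ s, write s = 48q. Since 48 = 6·8, s = 8·(6q), so 8 ∣ s; and since 48 = 16·3, s = 3·(16q), so 3 ∣ s.

(⇒) holds; (⇐) fails.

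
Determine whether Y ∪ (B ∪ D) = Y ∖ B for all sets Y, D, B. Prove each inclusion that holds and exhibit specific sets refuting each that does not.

Only the reverse inclusion holds.

Forward inclusion. This inclusion fails. Take Y = ∅, D = {1}, B = ∅; then 1 ∈ Y ∪ (B ∪ D) but 1 ∉ Y ∖ B.

Reverse inclusion. Let x ∈ Y ∖ B. Then either x ∈ Y and x ∉ D, B; or x ∈ Y ∩ D and x ∉ B. In each case x ∈ Y ∪ (B ∪ D), so Y ∖ B ⊆ Y ∪ (B ∪ D).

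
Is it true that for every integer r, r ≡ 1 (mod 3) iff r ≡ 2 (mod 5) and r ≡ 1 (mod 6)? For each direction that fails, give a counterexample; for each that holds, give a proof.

(⟸) If r ≡ 2 (mod 5) and r ≡ 1 (mod 6), then by the Chinese remainder theorem r ≡ 7 (mod 30). Since 7 ≡ 1 (mod 3) and 3 ∣ 30, we get r ≡ 1 (mod 3).

(⟹) This fails: r = 1 gives 1 ≡ 1 (mod 3) but 1 ≡ 1 (mod 5), so the conjunction on the right does not hold.

Only the converse holds.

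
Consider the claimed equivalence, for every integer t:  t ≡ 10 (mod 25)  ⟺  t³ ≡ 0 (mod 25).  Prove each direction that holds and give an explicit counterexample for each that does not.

The forward direction holds; the converse fails.

(→) Suppose t ≡ 10 (mod 25). Write t = 25j + 10. Then (25j + 10)³ = 15625j³ + 18750j² + 7500j + 1000 = 25(625j³ + 750j² + 300j + 40) + 0, so t³ ≡ 0 (mod 25).

(←) This fails: take t = 0. Then 0³ = 0 ≡ 0 (mod 25), yet 0 ≡ 0 (mod 25), not 10.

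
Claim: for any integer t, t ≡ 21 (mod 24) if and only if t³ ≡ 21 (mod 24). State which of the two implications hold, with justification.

(→) Suppose t ≡ 21 (mod 24). Write t = 24j + 21. Then (24j + 21)³ = 13824j³ + 36288j² + 31752j + 9261 = 24(576j³ + 1512j² + 1323j + 385) + 21, so t³ ≡ 21 (mod 24).

(←) Conversely, suppose t³ ≡ 21 (mod 24). The only residue r in {0, …, 23} with r³ ≡ 21 (mod 24) is r = 21, so t ≡ 21 (mod 24).

Both directions hold; the statement is true.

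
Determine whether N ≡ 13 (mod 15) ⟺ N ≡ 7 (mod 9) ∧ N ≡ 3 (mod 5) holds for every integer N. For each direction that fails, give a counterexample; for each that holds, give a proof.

The forward direction fails; the converse holds.

(⇒) This fails: N = 28 gives 28 ≡ 13 (mod 15) but 28 ≡ 1 (mod 9), so the conjunction on the right does not hold.

(⇐) Conversely, if N ≡ 7 (mod 9) and N ≡ 3 (mod 5), then by the Chinese remainder theorem N ≡ 43 (mod 45). Since 43 ≡ 13 (mod 15) and 15 ∣ 45, we get N ≡ 13 (mod 15).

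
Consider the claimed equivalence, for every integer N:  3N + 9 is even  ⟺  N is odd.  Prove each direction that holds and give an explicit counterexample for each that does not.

(→) Suppose 3N + 9 is even. Since 3 is odd, 3N and N have the same parity, so 3N + 9 ≡ N + 9 (mod 2). As 9 is odd, 3N + 9 is even exactly when N is odd. Thus N is odd.

(←) Conversely, suppose N is odd; write N = 2j + 1. Then 3N + 9 = 3·(2j + 1) + 9 = 2·3j + 12, which is even.

The biconditional holds.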